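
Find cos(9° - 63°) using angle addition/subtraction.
cos(9° - 63°) = cos 9° cos 63° + sin 9° sin 63° = 0.5878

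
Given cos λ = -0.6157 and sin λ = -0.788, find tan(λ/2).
tan(λ/2) = sin λ / (1 + cos λ) = -2.05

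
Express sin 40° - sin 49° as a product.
sin 40° - sin 49° = 2 cos(44.5°) sin(-4.5°)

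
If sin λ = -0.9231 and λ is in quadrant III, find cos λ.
cos λ = -0.3846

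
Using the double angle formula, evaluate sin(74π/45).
sin(74π/45) = 2 sin 37π/45 cos 37π/45 = -0.8988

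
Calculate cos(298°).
cos(298°) = 0.4695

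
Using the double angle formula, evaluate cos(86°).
cos(86°) = cos²43° - sin²43° = 0.06976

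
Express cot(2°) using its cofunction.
cot(2°) = tan(90° - 2°) = tan(88°)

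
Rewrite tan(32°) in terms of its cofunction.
tan(32°) = cot(90° - 32°) = cot(58°)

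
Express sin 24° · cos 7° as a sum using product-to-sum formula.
sin 24° cos 7° = (1/2)[sin(24°+7°) + sin(24°-7°)]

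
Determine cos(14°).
cos(14°) = 0.9703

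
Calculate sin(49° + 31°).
sin(49° + 31°) = sin 49° cos 31° + cos 49° sin 31° = 0.9848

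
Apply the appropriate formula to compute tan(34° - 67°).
tan(34° - 67°) = (tan 34° - tan 67°)/(1 + tan 34° tan 67°) = -0.6494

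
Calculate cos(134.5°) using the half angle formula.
cos(134.5°) = -√((1 + cos 269°)/2) = -0.7009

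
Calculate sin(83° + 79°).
sin(83° + 79°) = sin 83° cos 79° + cos 83° sin 79° = 0.309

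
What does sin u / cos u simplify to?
sin u / cos u = tan u (using Quotient identity)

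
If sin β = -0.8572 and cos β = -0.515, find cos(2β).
cos(2β) = cos²β - sin²β = -0.4696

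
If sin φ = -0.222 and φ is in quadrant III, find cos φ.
cos φ = -0.975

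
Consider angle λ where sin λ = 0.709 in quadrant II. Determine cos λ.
cos λ = ±√(1 - sin²λ) = -0.7052 (negative in QII)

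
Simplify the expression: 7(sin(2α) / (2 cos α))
7(sin(2α) / (2 cos α)) = 7(sin α) (using Double angle)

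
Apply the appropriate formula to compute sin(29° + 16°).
sin(29° + 16°) = sin 29° cos 16° + cos 29° sin 16° = √2/2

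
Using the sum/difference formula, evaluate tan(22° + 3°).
tan(22° + 3°) = (tan 22° + tan 3°)/(1 - tan 22° tan 3°) = 0.4663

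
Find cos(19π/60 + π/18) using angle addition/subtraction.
cos(19π/60 + π/18) = cos 19π/60 cos π/18 - sin 19π/60 sin π/18 = 0.3907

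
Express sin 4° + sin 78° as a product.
sin 4° + sin 78° = 2 sin(41°) cos(-37°)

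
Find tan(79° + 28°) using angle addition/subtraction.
tan(79° + 28°) = (tan 79° + tan 28°)/(1 - tan 79° tan 28°) = -3.271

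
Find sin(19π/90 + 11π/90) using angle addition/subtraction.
sin(19π/90 + 11π/90) = sin 19π/90 cos 11π/90 + cos 19π/90 sin 11π/90 = √3/2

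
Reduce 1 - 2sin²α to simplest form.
1 - 2sin²α = cos(2α) (using Double angle)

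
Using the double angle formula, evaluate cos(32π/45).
cos(32π/45) = 1 - 2sin²16π/45 = -0.6157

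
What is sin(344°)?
sin(344°) = -0.2756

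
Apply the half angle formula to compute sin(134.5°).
sin(134.5°) = √((1 - cos 269°)/2) = 0.7133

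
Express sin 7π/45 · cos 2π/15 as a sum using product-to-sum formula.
sin 7π/45 cos 2π/15 = (1/2)[sin(7π/45+2π/15) + sin(7π/45-2π/15)]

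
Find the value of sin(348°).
sin(348°) = -0.2079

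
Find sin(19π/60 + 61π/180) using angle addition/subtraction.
sin(19π/60 + 61π/180) = sin 19π/60 cos 61π/180 + cos 19π/60 sin 61π/180 = 0.8829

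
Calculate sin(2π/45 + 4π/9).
sin(2π/45 + 4π/9) = sin 2π/45 cos 4π/9 + cos 2π/45 sin 4π/9 = 0.9994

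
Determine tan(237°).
tan(237°) = 1.54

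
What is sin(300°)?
sin(300°) = -√3/2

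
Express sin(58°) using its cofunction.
sin(58°) = cos(90° - 58°) = cos(32°)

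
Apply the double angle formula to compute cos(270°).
cos(270°) = 2cos²135° - 1 = 0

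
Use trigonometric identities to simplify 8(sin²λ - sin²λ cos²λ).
8(sin²λ - sin²λ cos²λ) = 8(sin⁴λ) (using Factoring)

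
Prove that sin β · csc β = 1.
LHS = sin β · (1/sin β) = 1 = RHS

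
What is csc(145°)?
csc(145°) = 1.743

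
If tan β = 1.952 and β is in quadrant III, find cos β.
cos β = -0.4559 (using tan²β + 1 = sec²β)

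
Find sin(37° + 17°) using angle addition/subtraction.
sin(37° + 17°) = sin 37° cos 17° + cos 37° sin 17° = 0.809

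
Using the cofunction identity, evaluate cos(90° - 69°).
cos(90° - 69°) = sin(69°) = 0.9336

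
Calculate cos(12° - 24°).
cos(12° - 24°) = cos 12° cos 24° + sin 12° sin 24° = 0.9781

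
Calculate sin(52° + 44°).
sin(52° + 44°) = sin 52° cos 44° + cos 52° sin 44° = 0.9945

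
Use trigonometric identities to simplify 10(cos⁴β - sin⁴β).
10(cos⁴β - sin⁴β) = 10(cos(2β)) (using Factoring + double angle)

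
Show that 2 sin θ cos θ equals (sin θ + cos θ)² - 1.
RHS = sin²θ + 2 sin θ cos θ + cos²θ - 1 = (sin²θ + cos²θ) + 2 sin θ cos θ - 1 = 1 + 2 sin θ cos θ - 1 = 2 sin θ cos θ = LHS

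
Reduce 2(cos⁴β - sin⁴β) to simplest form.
2(cos⁴β - sin⁴β) = 2(cos(2β)) (using Factoring + double angle)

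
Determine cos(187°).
cos(187°) = -0.9925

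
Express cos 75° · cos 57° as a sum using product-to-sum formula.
cos 75° cos 57° = (1/2)[cos(75°-57°) + cos(75°+57°)]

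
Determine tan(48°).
tan(48°) = 1.111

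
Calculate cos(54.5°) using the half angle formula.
cos(54.5°) = √((1 + cos 109°)/2) = 0.5807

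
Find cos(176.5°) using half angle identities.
cos(176.5°) = -√((1 + cos 353°)/2) = -0.9981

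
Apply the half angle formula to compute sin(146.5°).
sin(146.5°) = √((1 - cos 293°)/2) = 0.5519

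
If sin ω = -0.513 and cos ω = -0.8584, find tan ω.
tan ω = sin ω / cos ω = 0.5976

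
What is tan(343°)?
tan(343°) = -0.3057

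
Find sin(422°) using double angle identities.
sin(422°) = 2 sin 211° cos 211° = 0.8829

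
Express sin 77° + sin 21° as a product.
sin 77° + sin 21° = 2 sin(49°) cos(28°)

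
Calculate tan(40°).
tan(40°) = 0.8391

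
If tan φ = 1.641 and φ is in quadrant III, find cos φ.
cos φ = -0.5204 (using tan²φ + 1 = sec²φ)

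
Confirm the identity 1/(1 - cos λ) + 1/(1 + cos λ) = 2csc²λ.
LHS = [(1 + cos λ) + (1 - cos λ)] / [(1 - cos λ)(1 + cos λ)] = 2/(1 - cos²λ) = 2/sin²λ = 2csc²λ = RHS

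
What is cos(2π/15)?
cos(2π/15) = 0.9135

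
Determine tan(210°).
tan(210°) = √3/3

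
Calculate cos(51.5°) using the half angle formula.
cos(51.5°) = √((1 + cos 103°)/2) = 0.6225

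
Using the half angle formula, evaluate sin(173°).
sin(173°) = √((1 - cos 346°)/2) = 0.1219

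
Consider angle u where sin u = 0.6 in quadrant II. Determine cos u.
cos u = ±√(1 - sin²u) = -0.8 (negative in QII)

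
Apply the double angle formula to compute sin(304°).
sin(304°) = 2 sin 152° cos 152° = -0.829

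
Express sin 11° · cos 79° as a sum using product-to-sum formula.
sin 11° cos 79° = (1/2)[sin(11°+79°) + sin(11°-79°)]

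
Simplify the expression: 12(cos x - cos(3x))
12(cos x - cos(3x)) = 12(2 sin(2x) sin x) (using Sum-to-product)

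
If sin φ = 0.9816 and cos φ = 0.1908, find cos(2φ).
cos(2φ) = cos²φ - sin²φ = -0.9271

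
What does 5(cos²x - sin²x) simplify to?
5(cos²x - sin²x) = 5(cos(2x)) (using Double angle)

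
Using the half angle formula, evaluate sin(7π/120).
sin(7π/120) = √((1 - cos 7π/60)/2) = 0.1822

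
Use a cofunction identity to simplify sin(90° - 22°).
sin(90° - 22°) = cos(22°)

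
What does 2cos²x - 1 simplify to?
2cos²x - 1 = cos(2x) (using Double angle)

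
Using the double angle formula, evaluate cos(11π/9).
cos(11π/9) = 1 - 2sin²11π/18 = -0.766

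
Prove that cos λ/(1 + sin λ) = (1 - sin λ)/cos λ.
RHS = (1 - sin λ)(1 + sin λ) / (cos λ(1 + sin λ)) = (1 - sin²λ) / (cos λ(1 + sin λ)) = cos²λ / (cos λ(1 + sin λ)) = cos λ/(1 + sin λ) = LHS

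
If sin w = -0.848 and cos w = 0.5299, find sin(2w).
sin(2w) = 2 sin w cos w = -0.8987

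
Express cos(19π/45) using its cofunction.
cos(19π/45) = sin(π/2 - 19π/45) = sin(7π/90)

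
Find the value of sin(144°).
sin(144°) = 0.5878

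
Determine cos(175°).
cos(175°) = -0.9962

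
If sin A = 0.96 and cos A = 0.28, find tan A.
tan A = sin A / cos A = 3.429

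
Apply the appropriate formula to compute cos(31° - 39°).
cos(31° - 39°) = cos 31° cos 39° + sin 31° sin 39° = 0.9903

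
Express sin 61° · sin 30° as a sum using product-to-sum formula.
sin 61° sin 30° = (1/2)[cos(61°-30°) - cos(61°+30°)]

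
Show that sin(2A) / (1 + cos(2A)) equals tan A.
LHS = 2 sin A cos A / (2cos²A) = sin A/cos A = tan A = RHS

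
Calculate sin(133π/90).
sin(133π/90) = -0.9976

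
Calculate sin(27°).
sin(27°) = 0.454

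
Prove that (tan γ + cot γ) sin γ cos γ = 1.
LHS = (sin γ/cos γ + cos γ/sin γ) sin γ cos γ = ((sin²γ + cos²γ)/(sin γ cos γ)) · sin γ cos γ = sin²γ + cos²γ = 1 = RHS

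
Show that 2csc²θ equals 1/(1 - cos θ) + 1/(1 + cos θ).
RHS = [(1 + cos θ) + (1 - cos θ)] / [(1 - cos θ)(1 + cos θ)] = 2/(1 - cos²θ) = 2/sin²θ = 2csc²θ = LHS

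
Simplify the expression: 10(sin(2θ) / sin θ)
10(sin(2θ) / sin θ) = 10(2 cos θ) (using Double angle)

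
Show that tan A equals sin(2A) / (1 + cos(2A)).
RHS = 2 sin A cos A / (2cos²A) = sin A/cos A = tan A = LHS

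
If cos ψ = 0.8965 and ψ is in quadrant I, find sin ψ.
sin ψ = 0.443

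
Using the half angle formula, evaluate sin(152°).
sin(152°) = √((1 - cos 304°)/2) = 0.4695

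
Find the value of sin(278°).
sin(278°) = -0.9903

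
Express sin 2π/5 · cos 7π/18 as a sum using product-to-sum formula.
sin 2π/5 cos 7π/18 = (1/2)[sin(2π/5+7π/18) + sin(2π/5-7π/18)]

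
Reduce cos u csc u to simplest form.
cos u csc u = cot u (using Reciprocal + quotient)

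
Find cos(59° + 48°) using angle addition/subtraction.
cos(59° + 48°) = cos 59° cos 48° - sin 59° sin 48° = -0.2924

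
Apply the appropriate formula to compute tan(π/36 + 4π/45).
tan(π/36 + 4π/45) = (tan π/36 + tan 4π/45)/(1 - tan π/36 tan 4π/45) = 0.3839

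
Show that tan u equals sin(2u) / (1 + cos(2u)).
RHS = 2 sin u cos u / (2cos²u) = sin u/cos u = tan u = LHS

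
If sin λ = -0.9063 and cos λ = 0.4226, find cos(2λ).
cos(2λ) = cos²λ - sin²λ = -0.6428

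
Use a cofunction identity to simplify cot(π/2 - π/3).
cot(π/2 - π/3) = tan(π/3)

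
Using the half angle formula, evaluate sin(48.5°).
sin(48.5°) = √((1 - cos 97°)/2) = 0.749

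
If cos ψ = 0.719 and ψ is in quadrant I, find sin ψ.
sin ψ = 0.695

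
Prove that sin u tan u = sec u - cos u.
RHS = 1/cos u - cos u = (1 - cos²u)/cos u = sin²u/cos u = sin u · (sin u/cos u) = sin u tan u = LHS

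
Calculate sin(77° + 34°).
sin(77° + 34°) = sin 77° cos 34° + cos 77° sin 34° = 0.9336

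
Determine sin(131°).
sin(131°) = 0.7547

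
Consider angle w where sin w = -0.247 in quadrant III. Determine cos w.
cos w = ±√(1 - sin²w) = -0.969 (negative in QIII)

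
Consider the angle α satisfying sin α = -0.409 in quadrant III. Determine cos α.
cos α = ±√(1 - sin²α) = -0.9125 (negative in QIII)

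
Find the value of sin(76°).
sin(76°) = 0.9703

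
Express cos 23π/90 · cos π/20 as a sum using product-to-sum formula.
cos 23π/90 cos π/20 = (1/2)[cos(23π/90-π/20) + cos(23π/90+π/20)]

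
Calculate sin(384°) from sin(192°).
sin(384°) = 2 sin 192° cos 192° = 0.4067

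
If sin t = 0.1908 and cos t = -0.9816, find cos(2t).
cos(2t) = cos²t - sin²t = 0.9271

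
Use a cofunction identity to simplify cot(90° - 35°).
cot(90° - 35°) = tan(35°)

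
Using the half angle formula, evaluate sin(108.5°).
sin(108.5°) = √((1 - cos 217°)/2) = 0.9483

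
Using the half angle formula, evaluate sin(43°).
sin(43°) = √((1 - cos 86°)/2) = 0.682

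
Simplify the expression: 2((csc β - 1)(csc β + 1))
2((csc β - 1)(csc β + 1)) = 2(cot²β) (using Diff. of squares)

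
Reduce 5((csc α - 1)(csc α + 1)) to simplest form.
5((csc α - 1)(csc α + 1)) = 5(cot²α) (using Diff. of squares)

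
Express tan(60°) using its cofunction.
tan(60°) = cot(90° - 60°) = cot(30°)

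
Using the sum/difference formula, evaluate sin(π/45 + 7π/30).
sin(π/45 + 7π/30) = sin π/45 cos 7π/30 + cos π/45 sin 7π/30 = 0.7193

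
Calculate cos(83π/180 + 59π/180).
cos(83π/180 + 59π/180) = cos 83π/180 cos 59π/180 - sin 83π/180 sin 59π/180 = -0.788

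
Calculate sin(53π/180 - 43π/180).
sin(53π/180 - 43π/180) = sin 53π/180 cos 43π/180 - cos 53π/180 sin 43π/180 = 0.1736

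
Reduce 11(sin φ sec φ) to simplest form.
11(sin φ sec φ) = 11(tan φ) (using Reciprocal + quotient)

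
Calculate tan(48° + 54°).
tan(48° + 54°) = (tan 48° + tan 54°)/(1 - tan 48° tan 54°) = -4.705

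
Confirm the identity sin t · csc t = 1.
LHS = sin t · (1/sin t) = 1 = RHS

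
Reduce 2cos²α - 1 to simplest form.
2cos²α - 1 = cos(2α) (using Double angle)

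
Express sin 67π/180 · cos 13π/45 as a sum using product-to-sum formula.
sin 67π/180 cos 13π/45 = (1/2)[sin(67π/180+13π/45) + sin(67π/180-13π/45)]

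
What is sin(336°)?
sin(336°) = -0.4067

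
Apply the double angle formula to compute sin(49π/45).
sin(49π/45) = 2 sin 49π/90 cos 49π/90 = -0.2756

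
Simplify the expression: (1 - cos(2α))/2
(1 - cos(2α))/2 = sin²α (using Power reduction)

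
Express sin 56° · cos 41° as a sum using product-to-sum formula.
sin 56° cos 41° = (1/2)[sin(56°+41°) + sin(56°-41°)]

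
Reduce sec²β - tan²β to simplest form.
sec²β - tan²β = 1 (using Pythagorean identity)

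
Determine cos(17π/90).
cos(17π/90) = 0.829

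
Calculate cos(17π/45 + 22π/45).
cos(17π/45 + 22π/45) = cos 17π/45 cos 22π/45 - sin 17π/45 sin 22π/45 = -0.9135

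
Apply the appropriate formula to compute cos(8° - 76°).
cos(8° - 76°) = cos 8° cos 76° + sin 8° sin 76° = 0.3746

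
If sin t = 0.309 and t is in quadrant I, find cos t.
cos t = 0.9511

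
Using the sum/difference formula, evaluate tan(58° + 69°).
tan(58° + 69°) = (tan 58° + tan 69°)/(1 - tan 58° tan 69°) = -1.327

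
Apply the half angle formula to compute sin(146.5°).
sin(146.5°) = √((1 - cos 293°)/2) = 0.5519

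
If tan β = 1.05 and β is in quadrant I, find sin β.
sin β = 0.7241 (using tan²β + 1 = sec²β)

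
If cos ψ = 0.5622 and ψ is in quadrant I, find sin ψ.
sin ψ = 0.827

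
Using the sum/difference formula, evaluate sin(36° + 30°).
sin(36° + 30°) = sin 36° cos 30° + cos 36° sin 30° = 0.9135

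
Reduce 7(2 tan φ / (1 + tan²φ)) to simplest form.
7(2 tan φ / (1 + tan²φ)) = 7(sin(2φ)) (using Double angle)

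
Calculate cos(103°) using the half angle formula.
cos(103°) = -√((1 + cos 206°)/2) = -0.225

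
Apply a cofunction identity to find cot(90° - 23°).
cot(90° - 23°) = tan(23°) = 0.4245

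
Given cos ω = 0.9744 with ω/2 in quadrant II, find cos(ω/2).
cos(ω/2) = ±√((1 + cos ω)/2); negative since ω/2 ∈ QII, so cos(ω/2) = -0.9936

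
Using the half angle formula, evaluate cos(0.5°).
cos(0.5°) = √((1 + cos 1°)/2) = 1.0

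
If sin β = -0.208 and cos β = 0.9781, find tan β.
tan β = sin β / cos β = -0.2127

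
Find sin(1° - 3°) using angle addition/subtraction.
sin(1° - 3°) = sin 1° cos 3° - cos 1° sin 3° = -0.0349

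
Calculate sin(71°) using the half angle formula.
sin(71°) = √((1 - cos 142°)/2) = 0.9455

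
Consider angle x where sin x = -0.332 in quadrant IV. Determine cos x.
cos x = √(1 - sin²x) = 0.9433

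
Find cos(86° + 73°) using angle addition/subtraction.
cos(86° + 73°) = cos 86° cos 73° - sin 86° sin 73° = -0.9336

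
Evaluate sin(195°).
sin(195°) = -(√6-√2)/4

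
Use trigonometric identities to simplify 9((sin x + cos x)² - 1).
9((sin x + cos x)² - 1) = 9(sin(2x)) (using Pythagorean + double angle)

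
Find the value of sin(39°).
sin(39°) = 0.6293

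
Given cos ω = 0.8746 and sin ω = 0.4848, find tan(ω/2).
tan(ω/2) = sin ω / (1 + cos ω) = 0.2586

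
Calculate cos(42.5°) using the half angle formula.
cos(42.5°) = √((1 + cos 85°)/2) = 0.7373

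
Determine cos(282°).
cos(282°) = 0.2079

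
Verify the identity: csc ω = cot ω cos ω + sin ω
RHS = cos²ω/sin ω + sin ω = (cos²ω + sin²ω)/sin ω = 1/sin ω = csc ω = LHS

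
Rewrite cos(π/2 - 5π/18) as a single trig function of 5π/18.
cos(π/2 - 5π/18) = sin(5π/18)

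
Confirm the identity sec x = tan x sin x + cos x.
RHS = sin²x/cos x + cos x = (sin²x + cos²x)/cos x = 1/cos x = sec x = LHS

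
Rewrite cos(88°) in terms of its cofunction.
cos(88°) = sin(90° - 88°) = sin(2°)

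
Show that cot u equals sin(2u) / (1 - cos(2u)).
RHS = 2 sin u cos u / (2sin²u) = cos u/sin u = cot u = LHS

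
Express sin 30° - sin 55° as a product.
sin 30° - sin 55° = 2 cos(42.5°) sin(-12.5°)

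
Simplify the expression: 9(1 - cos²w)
9(1 - cos²w) = 9(sin²w) (using Pythagorean identity)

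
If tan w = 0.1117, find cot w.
cot w = 1/tan w = 8.953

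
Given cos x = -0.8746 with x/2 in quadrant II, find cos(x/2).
cos(x/2) = ±√((1 + cos x)/2); negative since x/2 ∈ QII, so cos(x/2) = -0.2504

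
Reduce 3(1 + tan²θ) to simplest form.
3(1 + tan²θ) = 3(sec²θ) (using Pythagorean identity)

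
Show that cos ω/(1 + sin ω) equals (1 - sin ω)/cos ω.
RHS = (1 - sin ω)(1 + sin ω) / (cos ω(1 + sin ω)) = (1 - sin²ω) / (cos ω(1 + sin ω)) = cos²ω / (cos ω(1 + sin ω)) = cos ω/(1 + sin ω) = LHS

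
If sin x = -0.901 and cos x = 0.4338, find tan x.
tan x = sin x / cos x = -2.077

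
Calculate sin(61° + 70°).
sin(61° + 70°) = sin 61° cos 70° + cos 61° sin 70° = 0.7547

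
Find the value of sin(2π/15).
sin(2π/15) = 0.4067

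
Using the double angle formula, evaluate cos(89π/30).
cos(89π/30) = cos²89π/60 - sin²89π/60 = -0.9945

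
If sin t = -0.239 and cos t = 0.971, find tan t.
tan t = sin t / cos t = -0.2461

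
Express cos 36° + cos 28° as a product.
cos 36° + cos 28° = 2 cos(32°) cos(4°)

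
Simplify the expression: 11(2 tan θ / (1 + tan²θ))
11(2 tan θ / (1 + tan²θ)) = 11(sin(2θ)) (using Double angle)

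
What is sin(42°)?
sin(42°) = 0.6691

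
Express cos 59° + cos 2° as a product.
cos 59° + cos 2° = 2 cos(30.5°) cos(28.5°)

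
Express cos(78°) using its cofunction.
cos(78°) = sin(90° - 78°) = sin(12°)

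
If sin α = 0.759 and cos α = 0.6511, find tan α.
tan α = sin α / cos α = 1.166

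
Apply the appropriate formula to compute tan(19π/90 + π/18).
tan(19π/90 + π/18) = (tan 19π/90 + tan π/18)/(1 - tan 19π/90 tan π/18) = 1.111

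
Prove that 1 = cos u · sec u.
RHS = cos u · (1/cos u) = 1 = LHS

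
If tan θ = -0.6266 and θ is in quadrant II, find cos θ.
cos θ = -0.8474 (using tan²θ + 1 = sec²θ)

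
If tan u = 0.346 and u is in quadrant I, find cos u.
cos u = 0.945 (using tan²u + 1 = sec²u)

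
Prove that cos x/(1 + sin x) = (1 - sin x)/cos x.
RHS = (1 - sin x)(1 + sin x) / (cos x(1 + sin x)) = (1 - sin²x) / (cos x(1 + sin x)) = cos²x / (cos x(1 + sin x)) = cos x/(1 + sin x) = LHS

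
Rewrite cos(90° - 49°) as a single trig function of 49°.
cos(90° - 49°) = sin(49°)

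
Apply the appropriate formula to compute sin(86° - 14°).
sin(86° - 14°) = sin 86° cos 14° - cos 86° sin 14° = 0.9511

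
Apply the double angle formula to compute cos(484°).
cos(484°) = 2cos²242° - 1 = -0.5592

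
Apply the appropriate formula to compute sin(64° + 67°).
sin(64° + 67°) = sin 64° cos 67° + cos 64° sin 67° = 0.7547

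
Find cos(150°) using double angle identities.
cos(150°) = cos²75° - sin²75° = -√3/2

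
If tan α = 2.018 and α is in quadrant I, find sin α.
sin α = 0.896 (using tan²α + 1 = sec²α)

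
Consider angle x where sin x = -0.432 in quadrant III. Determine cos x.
cos x = ±√(1 - sin²x) = -0.9019 (negative in QIII)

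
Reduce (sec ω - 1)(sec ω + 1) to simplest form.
(sec ω - 1)(sec ω + 1) = tan²ω (using Diff. of squares)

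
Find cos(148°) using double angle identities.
cos(148°) = 2cos²74° - 1 = -0.848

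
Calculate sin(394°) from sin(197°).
sin(394°) = 2 sin 197° cos 197° = 0.5592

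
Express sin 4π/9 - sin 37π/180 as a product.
sin 4π/9 - sin 37π/180 = 2 cos(13π/40) sin(43π/360)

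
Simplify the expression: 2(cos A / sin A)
2(cos A / sin A) = 2(cot A) (using Quotient identity)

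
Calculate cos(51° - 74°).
cos(51° - 74°) = cos 51° cos 74° + sin 51° sin 74° = 0.9205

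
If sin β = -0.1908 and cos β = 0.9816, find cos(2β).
cos(2β) = cos²β - sin²β = 0.9271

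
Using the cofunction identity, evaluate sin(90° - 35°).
sin(90° - 35°) = cos(35°) = 0.8192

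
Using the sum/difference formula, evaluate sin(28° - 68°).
sin(28° - 68°) = sin 28° cos 68° - cos 28° sin 68° = -0.6428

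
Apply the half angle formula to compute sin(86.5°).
sin(86.5°) = √((1 - cos 173°)/2) = 0.9981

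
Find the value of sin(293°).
sin(293°) = -0.9205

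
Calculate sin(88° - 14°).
sin(88° - 14°) = sin 88° cos 14° - cos 88° sin 14° = 0.9613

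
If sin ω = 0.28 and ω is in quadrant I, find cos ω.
cos ω = 0.96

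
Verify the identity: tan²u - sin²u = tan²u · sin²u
LHS = sin²u/cos²u - sin²u = sin²u(1/cos²u - 1) = sin²u · (1 - cos²u)/cos²u = sin²u · sin²u/cos²u = sin²u · tan²u = RHS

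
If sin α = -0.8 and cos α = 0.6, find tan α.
tan α = sin α / cos α = -1.333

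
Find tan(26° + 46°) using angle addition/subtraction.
tan(26° + 46°) = (tan 26° + tan 46°)/(1 - tan 26° tan 46°) = 3.078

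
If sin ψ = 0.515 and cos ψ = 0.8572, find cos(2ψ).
cos(2ψ) = cos²ψ - sin²ψ = 0.4696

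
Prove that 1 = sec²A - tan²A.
RHS = 1/cos²A - sin²A/cos²A = (1 - sin²A)/cos²A = cos²A/cos²A = 1 = LHS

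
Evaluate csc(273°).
csc(273°) = -1.001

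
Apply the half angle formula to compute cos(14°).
cos(14°) = √((1 + cos 28°)/2) = 0.9703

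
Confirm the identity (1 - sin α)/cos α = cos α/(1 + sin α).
LHS = (1 - sin α)(1 + sin α) / (cos α(1 + sin α)) = (1 - sin²α) / (cos α(1 + sin α)) = cos²α / (cos α(1 + sin α)) = cos α/(1 + sin α) = RHS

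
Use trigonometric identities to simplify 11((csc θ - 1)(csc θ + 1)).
11((csc θ - 1)(csc θ + 1)) = 11(cot²θ) (using Diff. of squares)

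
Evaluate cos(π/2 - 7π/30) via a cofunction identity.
cos(π/2 - 7π/30) = sin(7π/30) = 0.6691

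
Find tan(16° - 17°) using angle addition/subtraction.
tan(16° - 17°) = (tan 16° - tan 17°)/(1 + tan 16° tan 17°) = -0.01746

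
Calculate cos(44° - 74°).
cos(44° - 74°) = cos 44° cos 74° + sin 44° sin 74° = √3/2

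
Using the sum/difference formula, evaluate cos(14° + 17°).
cos(14° + 17°) = cos 14° cos 17° - sin 14° sin 17° = 0.8572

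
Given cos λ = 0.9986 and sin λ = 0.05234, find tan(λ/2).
tan(λ/2) = sin λ / (1 + cos λ) = 0.02619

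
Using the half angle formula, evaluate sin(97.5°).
sin(97.5°) = √((1 - cos 195°)/2) = 0.9914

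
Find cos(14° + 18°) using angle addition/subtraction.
cos(14° + 18°) = cos 14° cos 18° - sin 14° sin 18° = 0.848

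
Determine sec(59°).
sec(59°) = 1.942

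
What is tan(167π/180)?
tan(167π/180) = -0.2309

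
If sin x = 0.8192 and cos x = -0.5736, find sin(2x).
sin(2x) = 2 sin x cos x = -0.9398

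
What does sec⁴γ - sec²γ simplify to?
sec⁴γ - sec²γ = tan⁴γ + tan²γ (using Pythagorean)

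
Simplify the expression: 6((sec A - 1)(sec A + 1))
6((sec A - 1)(sec A + 1)) = 6(tan²A) (using Diff. of squares)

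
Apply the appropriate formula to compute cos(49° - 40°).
cos(49° - 40°) = cos 49° cos 40° + sin 49° sin 40° = 0.9877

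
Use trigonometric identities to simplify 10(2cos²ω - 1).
10(2cos²ω - 1) = 10(cos(2ω)) (using Double angle)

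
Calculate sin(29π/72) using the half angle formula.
sin(29π/72) = √((1 - cos 29π/36)/2) = 0.9537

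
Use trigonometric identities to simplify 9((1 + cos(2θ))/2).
9((1 + cos(2θ))/2) = 9(cos²θ) (using Power reduction)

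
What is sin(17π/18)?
sin(17π/18) = 0.1736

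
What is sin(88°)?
sin(88°) = 0.9994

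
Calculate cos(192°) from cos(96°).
cos(192°) = 2cos²96° - 1 = -0.9781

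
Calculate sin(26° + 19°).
sin(26° + 19°) = sin 26° cos 19° + cos 26° sin 19° = √2/2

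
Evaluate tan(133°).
tan(133°) = -1.072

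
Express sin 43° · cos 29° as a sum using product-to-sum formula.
sin 43° cos 29° = (1/2)[sin(43°+29°) + sin(43°-29°)]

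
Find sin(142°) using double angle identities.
sin(142°) = 2 sin 71° cos 71° = 0.6157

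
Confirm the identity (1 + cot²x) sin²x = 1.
LHS = csc²x · sin²x = (1/sin²x) · sin²x = 1 = RHS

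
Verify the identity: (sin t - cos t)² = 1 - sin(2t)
LHS = sin²t - 2 sin t cos t + cos²t = (sin²t + cos²t) - 2 sin t cos t = 1 - sin(2t) = RHS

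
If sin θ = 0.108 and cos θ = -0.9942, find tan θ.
tan θ = sin θ / cos θ = -0.1086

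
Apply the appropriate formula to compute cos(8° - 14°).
cos(8° - 14°) = cos 8° cos 14° + sin 8° sin 14° = 0.9945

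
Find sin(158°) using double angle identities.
sin(158°) = 2 sin 79° cos 79° = 0.3746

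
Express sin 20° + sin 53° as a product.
sin 20° + sin 53° = 2 sin(36.5°) cos(-16.5°)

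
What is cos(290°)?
cos(290°) = 0.342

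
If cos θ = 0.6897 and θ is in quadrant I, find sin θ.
sin θ = 0.7241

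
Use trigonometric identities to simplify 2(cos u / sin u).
2(cos u / sin u) = 2(cot u) (using Quotient identity)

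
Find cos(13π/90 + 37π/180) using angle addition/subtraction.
cos(13π/90 + 37π/180) = cos 13π/90 cos 37π/180 - sin 13π/90 sin 37π/180 = 0.454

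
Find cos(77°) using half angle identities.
cos(77°) = √((1 + cos 154°)/2) = 0.225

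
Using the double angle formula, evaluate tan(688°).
tan(688°) = 2 tan 344° / (1 - tan²344°) = -0.6249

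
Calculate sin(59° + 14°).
sin(59° + 14°) = sin 59° cos 14° + cos 59° sin 14° = 0.9563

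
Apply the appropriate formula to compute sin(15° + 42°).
sin(15° + 42°) = sin 15° cos 42° + cos 15° sin 42° = 0.8387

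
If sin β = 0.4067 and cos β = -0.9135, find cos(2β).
cos(2β) = cos²β - sin²β = 0.6691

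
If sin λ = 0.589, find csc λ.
csc λ = 1/sin λ = 1.698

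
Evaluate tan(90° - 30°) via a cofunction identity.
tan(90° - 30°) = cot(30°) = √3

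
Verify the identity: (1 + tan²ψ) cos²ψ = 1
LHS = sec²ψ · cos²ψ = (1/cos²ψ) · cos²ψ = 1 = RHS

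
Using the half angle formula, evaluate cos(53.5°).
cos(53.5°) = √((1 + cos 107°)/2) = 0.5948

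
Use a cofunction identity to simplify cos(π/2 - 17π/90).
cos(π/2 - 17π/90) = sin(17π/90)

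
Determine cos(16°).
cos(16°) = 0.9613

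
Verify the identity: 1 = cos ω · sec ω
RHS = cos ω · (1/cos ω) = 1 = LHS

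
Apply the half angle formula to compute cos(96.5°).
cos(96.5°) = -√((1 + cos 193°)/2) = -0.1132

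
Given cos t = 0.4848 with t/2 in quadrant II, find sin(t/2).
sin(t/2) = ±√((1 - cos t)/2); positive since t/2 ∈ QII, so sin(t/2) = 0.5075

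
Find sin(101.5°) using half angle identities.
sin(101.5°) = √((1 - cos 203°)/2) = 0.9799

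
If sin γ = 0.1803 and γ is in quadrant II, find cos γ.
cos γ = -0.9836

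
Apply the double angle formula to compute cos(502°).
cos(502°) = cos²251° - sin²251° = -0.788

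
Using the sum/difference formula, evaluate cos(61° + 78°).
cos(61° + 78°) = cos 61° cos 78° - sin 61° sin 78° = -0.7547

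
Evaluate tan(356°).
tan(356°) = -0.06993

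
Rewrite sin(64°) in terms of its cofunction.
sin(64°) = cos(90° - 64°) = cos(26°)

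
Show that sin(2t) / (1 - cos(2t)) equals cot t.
LHS = 2 sin t cos t / (2sin²t) = cos t/sin t = cot t = RHS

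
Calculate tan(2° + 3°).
tan(2° + 3°) = (tan 2° + tan 3°)/(1 - tan 2° tan 3°) = 0.08749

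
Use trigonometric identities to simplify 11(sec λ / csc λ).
11(sec λ / csc λ) = 11(tan λ) (using Reciprocal identities)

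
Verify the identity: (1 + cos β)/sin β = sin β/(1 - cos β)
RHS = sin β(1 + cos β) / ((1 - cos β)(1 + cos β)) = sin β(1 + cos β) / (1 - cos²β) = sin β(1 + cos β) / sin²β = (1 + cos β)/sin β = LHS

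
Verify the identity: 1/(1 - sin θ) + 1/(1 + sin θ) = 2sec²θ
LHS = [(1 + sin θ) + (1 - sin θ)] / [(1 - sin θ)(1 + sin θ)] = 2/(1 - sin²θ) = 2/cos²θ = 2sec²θ = RHS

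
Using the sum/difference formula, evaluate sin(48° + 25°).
sin(48° + 25°) = sin 48° cos 25° + cos 48° sin 25° = 0.9563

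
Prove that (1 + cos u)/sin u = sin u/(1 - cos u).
RHS = sin u(1 + cos u) / ((1 - cos u)(1 + cos u)) = sin u(1 + cos u) / (1 - cos²u) = sin u(1 + cos u) / sin²u = (1 + cos u)/sin u = LHS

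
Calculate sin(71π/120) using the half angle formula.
sin(71π/120) = √((1 - cos 71π/60)/2) = 0.9588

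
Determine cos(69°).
cos(69°) = 0.3584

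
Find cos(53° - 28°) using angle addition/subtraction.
cos(53° - 28°) = cos 53° cos 28° + sin 53° sin 28° = 0.9063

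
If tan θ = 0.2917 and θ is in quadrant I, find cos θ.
cos θ = 0.96 (using tan²θ + 1 = sec²θ)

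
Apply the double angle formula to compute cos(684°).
cos(684°) = cos²342° - sin²342° = 0.809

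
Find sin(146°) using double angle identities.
sin(146°) = 2 sin 73° cos 73° = 0.5592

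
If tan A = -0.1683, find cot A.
cot A = 1/tan A = -5.942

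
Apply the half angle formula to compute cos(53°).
cos(53°) = √((1 + cos 106°)/2) = 0.6018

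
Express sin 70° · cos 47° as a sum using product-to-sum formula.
sin 70° cos 47° = (1/2)[sin(70°+47°) + sin(70°-47°)]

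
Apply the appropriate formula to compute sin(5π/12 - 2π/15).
sin(5π/12 - 2π/15) = sin 5π/12 cos 2π/15 - cos 5π/12 sin 2π/15 = 0.7771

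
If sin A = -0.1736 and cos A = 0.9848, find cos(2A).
cos(2A) = cos²A - sin²A = 0.9397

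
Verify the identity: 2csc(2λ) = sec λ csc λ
LHS = 2/sin(2λ) = 2/(2 sin λ cos λ) = 1/(sin λ cos λ) = (1/cos λ)(1/sin λ) = sec λ csc λ = RHS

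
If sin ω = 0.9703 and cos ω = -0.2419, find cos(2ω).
cos(2ω) = cos²ω - sin²ω = -0.883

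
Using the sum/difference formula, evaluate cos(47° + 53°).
cos(47° + 53°) = cos 47° cos 53° - sin 47° sin 53° = -0.1736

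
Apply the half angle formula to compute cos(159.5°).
cos(159.5°) = -√((1 + cos 319°)/2) = -0.9367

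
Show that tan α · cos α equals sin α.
LHS = (sin α/cos α) · cos α = sin α = RHS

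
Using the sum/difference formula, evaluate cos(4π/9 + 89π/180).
cos(4π/9 + 89π/180) = cos 4π/9 cos 89π/180 - sin 4π/9 sin 89π/180 = -0.9816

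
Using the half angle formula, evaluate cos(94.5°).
cos(94.5°) = -√((1 + cos 189°)/2) = -0.07846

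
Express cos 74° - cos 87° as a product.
cos 74° - cos 87° = -2 sin(80.5°) sin(-6.5°)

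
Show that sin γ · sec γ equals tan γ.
LHS = sin γ · (1/cos γ) = sin γ/cos γ = tan γ = RHS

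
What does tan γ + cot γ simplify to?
tan γ + cot γ = sec γ csc γ (using Quotient identities)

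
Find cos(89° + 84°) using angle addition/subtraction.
cos(89° + 84°) = cos 89° cos 84° - sin 89° sin 84° = -0.9925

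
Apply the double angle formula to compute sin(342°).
sin(342°) = 2 sin 171° cos 171° = -0.309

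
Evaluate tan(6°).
tan(6°) = 0.1051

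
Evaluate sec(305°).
sec(305°) = 1.743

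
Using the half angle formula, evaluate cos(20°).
cos(20°) = √((1 + cos 40°)/2) = 0.9397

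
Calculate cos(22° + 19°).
cos(22° + 19°) = cos 22° cos 19° - sin 22° sin 19° = 0.7547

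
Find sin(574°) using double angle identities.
sin(574°) = 2 sin 287° cos 287° = -0.5592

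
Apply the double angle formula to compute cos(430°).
cos(430°) = cos²215° - sin²215° = 0.342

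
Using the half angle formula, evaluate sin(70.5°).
sin(70.5°) = √((1 - cos 141°)/2) = 0.9426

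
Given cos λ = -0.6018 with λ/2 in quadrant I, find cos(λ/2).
cos(λ/2) = ±√((1 + cos λ)/2); positive since λ/2 ∈ QI, so cos(λ/2) = 0.4462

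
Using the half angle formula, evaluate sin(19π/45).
sin(19π/45) = √((1 - cos 38π/45)/2) = 0.9703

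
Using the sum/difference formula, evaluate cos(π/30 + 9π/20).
cos(π/30 + 9π/20) = cos π/30 cos 9π/20 - sin π/30 sin 9π/20 = 0.05234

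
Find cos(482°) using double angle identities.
cos(482°) = 1 - 2sin²241° = -0.5299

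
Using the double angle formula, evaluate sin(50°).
sin(50°) = 2 sin 25° cos 25° = 0.766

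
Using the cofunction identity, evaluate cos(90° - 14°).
cos(90° - 14°) = sin(14°) = 0.2419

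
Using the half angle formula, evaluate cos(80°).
cos(80°) = √((1 + cos 160°)/2) = 0.1736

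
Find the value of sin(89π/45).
sin(89π/45) = -0.06976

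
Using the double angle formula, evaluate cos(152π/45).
cos(152π/45) = cos²76π/45 - sin²76π/45 = -0.3746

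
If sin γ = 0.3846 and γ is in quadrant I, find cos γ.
cos γ = 0.9231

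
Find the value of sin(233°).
sin(233°) = -0.7986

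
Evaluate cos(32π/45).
cos(32π/45) = -0.6157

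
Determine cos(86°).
cos(86°) = 0.06976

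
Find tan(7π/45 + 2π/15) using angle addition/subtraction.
tan(7π/45 + 2π/15) = (tan 7π/45 + tan 2π/15)/(1 - tan 7π/45 tan 2π/15) = 1.28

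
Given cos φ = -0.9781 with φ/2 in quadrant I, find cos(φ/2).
cos(φ/2) = ±√((1 + cos φ)/2); positive since φ/2 ∈ QI, so cos(φ/2) = 0.1046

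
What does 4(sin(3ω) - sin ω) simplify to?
4(sin(3ω) - sin ω) = 4(2 cos(2ω) sin ω) (using Sum-to-product)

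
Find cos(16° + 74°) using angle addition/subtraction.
cos(16° + 74°) = cos 16° cos 74° - sin 16° sin 74° = 0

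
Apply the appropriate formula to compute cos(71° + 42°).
cos(71° + 42°) = cos 71° cos 42° - sin 71° sin 42° = -0.3907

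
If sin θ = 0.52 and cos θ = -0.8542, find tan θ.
tan θ = sin θ / cos θ = -0.6088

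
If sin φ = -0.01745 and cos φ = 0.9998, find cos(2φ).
cos(2φ) = cos²φ - sin²φ = 0.9993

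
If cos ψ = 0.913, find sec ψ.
sec ψ = 1/cos ψ = 1.095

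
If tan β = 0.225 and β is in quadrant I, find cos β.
cos β = 0.9756 (using tan²β + 1 = sec²β)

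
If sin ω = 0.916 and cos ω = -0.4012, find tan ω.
tan ω = sin ω / cos ω = -2.283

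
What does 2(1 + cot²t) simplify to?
2(1 + cot²t) = 2(csc²t) (using Pythagorean identity)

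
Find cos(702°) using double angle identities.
cos(702°) = 1 - 2sin²351° = 0.9511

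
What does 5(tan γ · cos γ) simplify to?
5(tan γ · cos γ) = 5(sin γ) (using Quotient identity)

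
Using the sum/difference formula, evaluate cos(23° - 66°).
cos(23° - 66°) = cos 23° cos 66° + sin 23° sin 66° = 0.7314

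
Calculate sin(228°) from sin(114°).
sin(228°) = 2 sin 114° cos 114° = -0.7431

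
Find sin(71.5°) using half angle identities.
sin(71.5°) = √((1 - cos 143°)/2) = 0.9483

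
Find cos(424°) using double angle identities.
cos(424°) = cos²212° - sin²212° = 0.4384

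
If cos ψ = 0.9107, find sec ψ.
sec ψ = 1/cos ψ = 1.098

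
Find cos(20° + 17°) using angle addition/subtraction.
cos(20° + 17°) = cos 20° cos 17° - sin 20° sin 17° = 0.7986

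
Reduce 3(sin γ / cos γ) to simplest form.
3(sin γ / cos γ) = 3(tan γ) (using Quotient identity)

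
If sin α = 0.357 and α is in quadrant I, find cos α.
cos α = 0.9341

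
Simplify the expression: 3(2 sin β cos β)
3(2 sin β cos β) = 3(sin(2β)) (using Double angle)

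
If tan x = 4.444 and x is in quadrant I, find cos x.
cos x = 0.2195 (using tan²x + 1 = sec²x)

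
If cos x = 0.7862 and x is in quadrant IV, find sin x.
sin x = -0.618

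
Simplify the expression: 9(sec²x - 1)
9(sec²x - 1) = 9(tan²x) (using Pythagorean identity)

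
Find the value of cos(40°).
cos(40°) = 0.766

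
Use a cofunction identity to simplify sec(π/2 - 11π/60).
sec(π/2 - 11π/60) = csc(11π/60)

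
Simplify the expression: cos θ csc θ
cos θ csc θ = cot θ (using Reciprocal + quotient)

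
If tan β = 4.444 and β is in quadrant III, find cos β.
cos β = -0.2195 (using tan²β + 1 = sec²β)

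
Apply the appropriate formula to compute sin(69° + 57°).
sin(69° + 57°) = sin 69° cos 57° + cos 69° sin 57° = 0.809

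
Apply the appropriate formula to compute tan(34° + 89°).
tan(34° + 89°) = (tan 34° + tan 89°)/(1 - tan 34° tan 89°) = -1.54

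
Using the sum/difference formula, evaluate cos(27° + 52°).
cos(27° + 52°) = cos 27° cos 52° - sin 27° sin 52° = 0.1908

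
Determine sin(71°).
sin(71°) = 0.9455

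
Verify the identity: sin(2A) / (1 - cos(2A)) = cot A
LHS = 2 sin A cos A / (2sin²A) = cos A/sin A = cot A = RHS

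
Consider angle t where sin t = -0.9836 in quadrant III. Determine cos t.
cos t = ±√(1 - sin²t) = -0.1804 (negative in QIII)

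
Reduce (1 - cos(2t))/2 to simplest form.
(1 - cos(2t))/2 = sin²t (using Power reduction)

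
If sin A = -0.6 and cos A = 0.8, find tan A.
tan A = sin A / cos A = -0.75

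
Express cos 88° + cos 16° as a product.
cos 88° + cos 16° = 2 cos(52°) cos(36°)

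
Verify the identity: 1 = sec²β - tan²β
RHS = 1/cos²β - sin²β/cos²β = (1 - sin²β)/cos²β = cos²β/cos²β = 1 = LHS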